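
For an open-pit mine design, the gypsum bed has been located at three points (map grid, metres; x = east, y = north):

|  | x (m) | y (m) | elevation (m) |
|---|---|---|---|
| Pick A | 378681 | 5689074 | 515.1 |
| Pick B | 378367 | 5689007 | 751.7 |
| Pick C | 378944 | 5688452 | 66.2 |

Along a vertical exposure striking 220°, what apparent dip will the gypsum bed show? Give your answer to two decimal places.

Let the plane be z = a·x + b·y + c.
Pick B−Pick A: −314a − 67b = 236.6;  Pick C−Pick A: 263a − 622b = −448.9.
Solving gives a = −0.83240, b = 0.36974.
Unit vector along 220° is (sin 220°, cos 220°) = (-0.6428, -0.7660).
Slope in that direction = a·(-0.6428) + b·(-0.7660) = 0.25182.
Apparent dip = arctan|0.25182| = 14.13° (true dip is 42.3°, so apparent ≤ true as expected).

14.13°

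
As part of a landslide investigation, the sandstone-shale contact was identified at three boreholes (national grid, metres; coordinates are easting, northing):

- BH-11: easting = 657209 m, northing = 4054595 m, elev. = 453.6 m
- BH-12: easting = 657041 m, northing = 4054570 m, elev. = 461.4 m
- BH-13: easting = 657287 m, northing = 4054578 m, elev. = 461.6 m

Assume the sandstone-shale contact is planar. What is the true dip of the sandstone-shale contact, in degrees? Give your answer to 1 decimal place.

22.1°

Two edge vectors: BH-11→BH-12 = (-168, -25, 7.8), BH-11→BH-13 = (78, -17, 8).
Normal n = (BH-11→BH-12) × (BH-11→BH-13) = (-67.4, 1952.4, 4806).
So ∂z/∂easting = −n_x/n_z = 0.01402 and ∂z/∂northing = −n_y/n_z = −0.40624.
Gradient magnitude |∇z| = √(a² + b²) = √(0.00020 + 0.16503) = 0.40648.
True dip = arctan(0.40648) = 22.1°, dipping toward N (azimuth ≈ 358°).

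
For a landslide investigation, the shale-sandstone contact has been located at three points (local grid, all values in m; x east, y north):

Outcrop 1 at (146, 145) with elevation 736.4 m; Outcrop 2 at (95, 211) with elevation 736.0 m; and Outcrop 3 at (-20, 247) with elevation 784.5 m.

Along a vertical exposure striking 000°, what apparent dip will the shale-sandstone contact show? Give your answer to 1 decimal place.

23.6°

Two edge vectors: Outcrop 1→Outcrop 2 = (-51, 66, -0.4), Outcrop 1→Outcrop 3 = (-166, 102, 48.1).
Normal n = (Outcrop 1→Outcrop 2) × (Outcrop 1→Outcrop 3) = (3215.4, 2519.5, 5754).
So ∂z/∂x = −n_x/n_z = −0.55881 and ∂z/∂y = −n_y/n_z = −0.43787.
Unit vector along 000° is (sin 0°, cos 0°) = (0.0000, 1.0000).
Slope in that direction = a·(0.0000) + b·(1.0000) = −0.43787.
Apparent dip = arctan|0.43787| = 23.6° (true dip is 35.4°, so apparent ≤ true as expected).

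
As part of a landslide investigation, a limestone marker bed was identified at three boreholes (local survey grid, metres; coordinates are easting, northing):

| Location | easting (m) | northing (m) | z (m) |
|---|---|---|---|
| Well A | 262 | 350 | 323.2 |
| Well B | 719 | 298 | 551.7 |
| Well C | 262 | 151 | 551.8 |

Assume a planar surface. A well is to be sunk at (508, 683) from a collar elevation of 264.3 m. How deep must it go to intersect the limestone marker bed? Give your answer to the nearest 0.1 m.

Two edge vectors: Well A→Well B = (457, -52, 228.5), Well A→Well C = (0, -199, 228.6).
Normal n = (Well A→Well B) × (Well A→Well C) = (33584.3, -104470.2, -90943).
So ∂z/∂easting = −n_x/n_z = 0.36929 and ∂z/∂northing = −n_y/n_z = −1.14874.
Intercept c from Well A: 323.2 − 96.75 + 402.06 = 628.51.
At (508, 683): z_contact = 187.60 − 784.59 + 628.51 = 31.51 m.
Depth below ground = 264.3 − 31.51 = 232.8 m.

232.8 m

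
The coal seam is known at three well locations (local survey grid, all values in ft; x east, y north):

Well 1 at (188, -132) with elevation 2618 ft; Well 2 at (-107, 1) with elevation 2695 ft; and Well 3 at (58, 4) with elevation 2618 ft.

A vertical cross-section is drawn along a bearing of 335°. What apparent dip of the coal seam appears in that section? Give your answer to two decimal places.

11.50°

Two edge vectors: Well 1→Well 2 = (-295, 133, 77), Well 1→Well 3 = (-130, 136, 0).
Normal n = (Well 1→Well 2) × (Well 1→Well 3) = (-10472, -10010, -22830).
So ∂z/∂x = −n_x/n_z = −0.45869 and ∂z/∂y = −n_y/n_z = −0.43846.
Unit vector along 335° is (sin 335°, cos 335°) = (-0.4226, 0.9063).
Slope in that direction = a·(-0.4226) + b·(0.9063) = −0.20353.
Apparent dip = arctan|0.20353| = 11.50° (true dip is 32.4°, so apparent ≤ true as expected).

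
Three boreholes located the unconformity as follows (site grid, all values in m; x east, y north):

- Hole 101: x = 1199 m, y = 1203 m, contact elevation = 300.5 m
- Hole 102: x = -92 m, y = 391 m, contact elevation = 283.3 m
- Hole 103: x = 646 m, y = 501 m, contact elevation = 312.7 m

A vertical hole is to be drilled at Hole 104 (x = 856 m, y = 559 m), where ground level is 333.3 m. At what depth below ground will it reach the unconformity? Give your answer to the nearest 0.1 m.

Two edge vectors: Hole 101→Hole 102 = (-1291, -812, -17.2), Hole 101→Hole 103 = (-553, -702, 12.2).
Normal n = (Hole 101→Hole 102) × (Hole 101→Hole 103) = (-21980.8, 25261.8, 457246).
So ∂z/∂x = −n_x/n_z = 0.048072 and ∂z/∂y = −n_y/n_z = −0.055248.
Intercept c from Hole 101: 300.5 − 57.64 + 66.46 = 309.32.
At (856, 559): z_contact = 41.15 − 30.88 + 309.32 = 319.59 m.
Depth below ground = 333.3 − 319.59 = 13.7 m.

13.7 m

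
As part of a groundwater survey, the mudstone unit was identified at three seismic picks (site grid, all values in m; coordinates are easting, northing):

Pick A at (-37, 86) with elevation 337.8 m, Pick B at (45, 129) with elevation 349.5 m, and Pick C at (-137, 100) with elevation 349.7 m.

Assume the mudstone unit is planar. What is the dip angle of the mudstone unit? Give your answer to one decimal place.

21.8°

Let the plane be z = a·easting + b·northing + c.
Pick B−Pick A: 82a + 43b = 11.7;  Pick C−Pick A: −100a + 14b = 11.9.
Solving gives a = −0.06386, b = 0.39387.
Gradient magnitude |∇z| = √(a² + b²) = √(0.00408 + 0.15513) = 0.39901.
True dip = arctan(0.39901) = 21.8°, dipping toward S (azimuth ≈ 171°).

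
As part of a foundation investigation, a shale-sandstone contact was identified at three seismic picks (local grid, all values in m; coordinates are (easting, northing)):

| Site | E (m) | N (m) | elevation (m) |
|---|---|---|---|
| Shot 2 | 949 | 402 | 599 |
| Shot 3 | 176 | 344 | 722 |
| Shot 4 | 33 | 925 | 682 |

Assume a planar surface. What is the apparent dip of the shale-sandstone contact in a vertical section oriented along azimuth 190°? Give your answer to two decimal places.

7.45°

Two edge vectors: Shot 2→Shot 3 = (-773, -58, 123), Shot 2→Shot 4 = (-916, 523, 83).
Normal n = (Shot 2→Shot 3) × (Shot 2→Shot 4) = (-69143, -48509, -457407).
So ∂z/∂E = −n_x/n_z = −0.15116 and ∂z/∂N = −n_y/n_z = −0.10605.
Unit vector along 190° is (sin 190°, cos 190°) = (-0.1736, -0.9848).
Slope in that direction = a·(-0.1736) + b·(-0.9848) = 0.13069.
Apparent dip = arctan|0.13069| = 7.45° (true dip is 10.5°, so apparent ≤ true as expected).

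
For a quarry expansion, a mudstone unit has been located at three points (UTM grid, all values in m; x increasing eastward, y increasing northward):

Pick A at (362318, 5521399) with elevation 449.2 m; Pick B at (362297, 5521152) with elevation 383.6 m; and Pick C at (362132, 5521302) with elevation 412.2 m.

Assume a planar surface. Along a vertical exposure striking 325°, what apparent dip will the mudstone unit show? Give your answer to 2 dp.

Two edge vectors: Pick A→Pick B = (-21, -247, -65.6), Pick A→Pick C = (-186, -97, -37).
Normal n = (Pick A→Pick B) × (Pick A→Pick C) = (2775.8, 11424.6, -43905).
So ∂z/∂x = −n_x/n_z = 0.06322 and ∂z/∂y = −n_y/n_z = 0.26021.
Unit vector along 325° is (sin 325°, cos 325°) = (-0.5736, 0.8192).
Slope in that direction = a·(-0.5736) + b·(0.8192) = 0.17689.
Apparent dip = arctan|0.17689| = 10.03° (true dip is 15.0°, so apparent ≤ true as expected).

10.03°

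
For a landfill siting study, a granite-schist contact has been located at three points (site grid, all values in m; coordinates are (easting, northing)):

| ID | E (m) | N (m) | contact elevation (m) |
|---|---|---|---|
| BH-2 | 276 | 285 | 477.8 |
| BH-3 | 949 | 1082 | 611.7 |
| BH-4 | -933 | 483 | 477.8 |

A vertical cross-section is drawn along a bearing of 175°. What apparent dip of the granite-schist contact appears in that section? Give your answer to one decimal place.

Let the plane be z = a·E + b·N + c.
BH-3−BH-2: 673a + 797b = 133.9;  BH-4−BH-2: −1209a + 198b = 0.
Solving gives a = 0.02417, b = 0.14759.
Unit vector along 175° is (sin 175°, cos 175°) = (0.0872, -0.9962).
Slope in that direction = a·(0.0872) + b·(-0.9962) = −0.14493.
Apparent dip = arctan|0.14493| = 8.2° (true dip is 8.5°, so apparent ≤ true as expected).

8.2°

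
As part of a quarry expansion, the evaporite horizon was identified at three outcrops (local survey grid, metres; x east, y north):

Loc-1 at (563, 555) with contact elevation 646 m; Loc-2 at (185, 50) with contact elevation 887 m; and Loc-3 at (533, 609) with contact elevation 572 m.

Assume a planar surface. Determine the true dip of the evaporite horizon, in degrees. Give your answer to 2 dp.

50.28°

Two edge vectors: Loc-1→Loc-2 = (-378, -505, 241), Loc-1→Loc-3 = (-30, 54, -74).
Normal n = (Loc-1→Loc-2) × (Loc-1→Loc-3) = (24356, -35202, -35562).
So ∂z/∂x = −n_x/n_z = 0.68489 and ∂z/∂y = −n_y/n_z = −0.98988.
Gradient magnitude |∇z| = √(a² + b²) = √(0.46907 + 0.97986) = 1.20371.
True dip = arctan(1.20371) = 50.28°, dipping toward NW (azimuth ≈ 325°).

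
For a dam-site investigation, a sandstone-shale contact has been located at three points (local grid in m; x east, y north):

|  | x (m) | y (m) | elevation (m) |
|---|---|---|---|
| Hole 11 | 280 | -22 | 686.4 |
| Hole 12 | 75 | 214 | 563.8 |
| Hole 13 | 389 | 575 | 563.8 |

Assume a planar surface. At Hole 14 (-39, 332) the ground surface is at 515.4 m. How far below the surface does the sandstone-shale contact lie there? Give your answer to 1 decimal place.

16.3 m

Let the plane be z = a·x + b·y + c.
Hole 12−Hole 11: −205a + 236b = −122.6;  Hole 13−Hole 11: 109a + 597b = −122.6.
Solving gives a = 0.29882, b = −0.25992.
Then c = 686.4 − a·280 − b·-22 = 597.01.
At (-39, 332): z_contact = −11.65 − 86.29 + 597.01 = 499.06 m.
Depth below ground = 515.4 − 499.06 = 16.3 m.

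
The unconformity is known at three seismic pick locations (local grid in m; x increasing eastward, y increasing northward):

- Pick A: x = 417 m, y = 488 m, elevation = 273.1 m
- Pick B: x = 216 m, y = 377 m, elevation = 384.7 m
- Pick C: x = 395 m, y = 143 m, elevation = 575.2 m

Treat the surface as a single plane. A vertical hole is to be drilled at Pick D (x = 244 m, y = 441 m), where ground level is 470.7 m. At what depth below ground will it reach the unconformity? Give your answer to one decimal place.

Let the plane be z = a·x + b·y + c.
Pick B−Pick A: −201a − 111b = 111.6;  Pick C−Pick A: −22a − 345b = 302.1.
Solving gives a = −0.07427, b = −0.87092.
Then c = 273.1 − a·417 − b·488 = 729.08.
At (244, 441): z_contact = −18.12 − 384.07 + 729.08 = 326.88 m.
Depth below ground = 470.7 − 326.88 = 143.8 m.

143.8 m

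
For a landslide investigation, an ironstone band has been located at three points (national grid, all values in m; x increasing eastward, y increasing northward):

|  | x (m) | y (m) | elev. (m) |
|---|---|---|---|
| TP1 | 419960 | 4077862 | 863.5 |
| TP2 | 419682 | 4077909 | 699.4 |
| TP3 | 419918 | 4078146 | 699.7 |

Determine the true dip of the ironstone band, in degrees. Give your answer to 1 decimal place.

Two edge vectors: TP1→TP2 = (-278, 47, -164.1), TP1→TP3 = (-42, 284, -163.8).
Normal n = (TP1→TP2) × (TP1→TP3) = (38905.8, -38644.2, -76978).
So ∂z/∂x = −n_x/n_z = 0.50541 and ∂z/∂y = −n_y/n_z = −0.50202.
Gradient magnitude |∇z| = √(a² + b²) = √(0.25544 + 0.25202) = 0.71237.
True dip = arctan(0.71237) = 35.5°, dipping toward NW (azimuth ≈ 315°).

35.5°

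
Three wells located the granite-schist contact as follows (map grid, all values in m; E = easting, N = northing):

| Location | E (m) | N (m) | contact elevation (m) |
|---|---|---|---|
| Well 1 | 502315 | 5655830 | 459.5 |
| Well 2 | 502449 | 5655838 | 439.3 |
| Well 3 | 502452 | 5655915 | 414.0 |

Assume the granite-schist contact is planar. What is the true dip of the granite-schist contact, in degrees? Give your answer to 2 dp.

19.25°

Let the plane be z = a·E + b·N + c.
Well 2−Well 1: 134a + 8b = −20.2;  Well 3−Well 1: 137a + 85b = −45.5.
Solving gives a = −0.13144, b = −0.32345.
Gradient magnitude |∇z| = √(a² + b²) = √(0.01728 + 0.10462) = 0.34914.
True dip = arctan(0.34914) = 19.25°, dipping toward NNE (azimuth ≈ 022°).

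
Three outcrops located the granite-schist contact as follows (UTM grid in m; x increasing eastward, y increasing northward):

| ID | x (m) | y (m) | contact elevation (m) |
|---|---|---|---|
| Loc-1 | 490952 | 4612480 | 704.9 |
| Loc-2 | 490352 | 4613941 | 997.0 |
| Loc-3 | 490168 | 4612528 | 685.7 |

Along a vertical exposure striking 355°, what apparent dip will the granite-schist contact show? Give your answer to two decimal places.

11.93°

Let the plane be z = a·x + b·y + c.
Loc-2−Loc-1: −600a + 1461b = 292.1;  Loc-3−Loc-1: −784a + 48b = −19.2.
Solving gives a = 0.03768, b = 0.21541.
Unit vector along 355° is (sin 355°, cos 355°) = (-0.0872, 0.9962).
Slope in that direction = a·(-0.0872) + b·(0.9962) = 0.21130.
Apparent dip = arctan|0.21130| = 11.93° (true dip is 12.3°, so apparent ≤ true as expected).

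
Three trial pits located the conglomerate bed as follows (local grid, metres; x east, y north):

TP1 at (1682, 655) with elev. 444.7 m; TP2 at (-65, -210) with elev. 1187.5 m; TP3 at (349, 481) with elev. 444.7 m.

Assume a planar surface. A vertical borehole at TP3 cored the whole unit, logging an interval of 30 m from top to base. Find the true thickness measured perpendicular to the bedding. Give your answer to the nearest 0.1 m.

Let the plane be z = a·x + b·y + c.
TP2−TP1: −1747a − 865b = 742.8;  TP3−TP1: −1333a − 174b = 0.
Solving gives a = 0.15222, b = −1.16617.
|∇z| = √(a²+b²) = 1.17606, so dip δ = arctan(1.17606) = 49.63°.
True thickness = vertical thickness × cos δ = 30 × cos 49.63° = 19.4 m.

19.4 m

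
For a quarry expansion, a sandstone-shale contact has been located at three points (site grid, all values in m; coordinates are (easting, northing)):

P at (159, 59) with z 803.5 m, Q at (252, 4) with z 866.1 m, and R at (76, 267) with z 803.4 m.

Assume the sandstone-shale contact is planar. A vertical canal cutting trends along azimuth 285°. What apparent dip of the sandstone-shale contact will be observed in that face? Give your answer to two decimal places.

Let the plane be z = a·E + b·N + c.
Q−P: 93a − 55b = 62.6;  R−P: −83a + 208b = −0.1.
Solving gives a = 0.88066, b = 0.35094.
Unit vector along 285° is (sin 285°, cos 285°) = (-0.9659, 0.2588).
Slope in that direction = a·(-0.9659) + b·(0.2588) = −0.75982.
Apparent dip = arctan|0.75982| = 37.23° (true dip is 43.5°, so apparent ≤ true as expected).

37.23°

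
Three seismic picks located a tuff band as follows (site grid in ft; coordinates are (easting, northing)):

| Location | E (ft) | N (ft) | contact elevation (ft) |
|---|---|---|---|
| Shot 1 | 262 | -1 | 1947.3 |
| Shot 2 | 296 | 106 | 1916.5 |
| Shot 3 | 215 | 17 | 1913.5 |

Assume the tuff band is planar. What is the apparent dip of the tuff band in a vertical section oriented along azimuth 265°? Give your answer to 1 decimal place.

26.6°

Two edge vectors: Shot 1→Shot 2 = (34, 107, -30.8), Shot 1→Shot 3 = (-47, 18, -33.8).
Normal n = (Shot 1→Shot 2) × (Shot 1→Shot 3) = (-3062.2, 2596.8, 5641).
So ∂z/∂E = −n_x/n_z = 0.54285 and ∂z/∂N = −n_y/n_z = −0.46034.
Unit vector along 265° is (sin 265°, cos 265°) = (-0.9962, -0.0872).
Slope in that direction = a·(-0.9962) + b·(-0.0872) = −0.50066.
Apparent dip = arctan|0.50066| = 26.6° (true dip is 35.4°, so apparent ≤ true as expected).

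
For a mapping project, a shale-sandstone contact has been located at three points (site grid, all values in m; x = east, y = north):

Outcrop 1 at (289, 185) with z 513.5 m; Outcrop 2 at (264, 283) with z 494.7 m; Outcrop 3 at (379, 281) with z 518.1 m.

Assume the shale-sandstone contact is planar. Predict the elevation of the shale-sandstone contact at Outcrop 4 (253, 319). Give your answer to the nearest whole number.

Let the plane be z = a·x + b·y + c.
Outcrop 2−Outcrop 1: −25a + 98b = −18.8;  Outcrop 3−Outcrop 1: 90a + 96b = 4.6.
Solving gives a = 0.20103, b = −0.14055.
Then c = 513.5 − a·289 − b·185 = 481.40.
At (253, 319): z = 50.9 − 44.8 + 481.40 = 487.4 m.

487 m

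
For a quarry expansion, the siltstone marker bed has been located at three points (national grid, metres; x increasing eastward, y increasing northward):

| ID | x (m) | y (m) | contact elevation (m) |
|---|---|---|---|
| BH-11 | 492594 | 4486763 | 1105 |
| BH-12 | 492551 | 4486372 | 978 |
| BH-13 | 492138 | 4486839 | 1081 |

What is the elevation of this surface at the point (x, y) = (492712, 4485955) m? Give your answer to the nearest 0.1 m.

Two edge vectors: BH-11→BH-12 = (-43, -391, -127), BH-11→BH-13 = (-456, 76, -24).
Normal n = (BH-11→BH-12) × (BH-11→BH-13) = (19036, 56880, -181564).
So ∂z/∂x = −n_x/n_z = 0.104844573 and ∂z/∂y = −n_y/n_z = 0.313277963.
Intercept c from BH-11: 1105 − 51645.81 − 1405603.97 = −1456144.78.
At (492712, 4485955): z = 51658.2 + 1405350.8 − 1456144.78 = 864.2 m.

864.2 m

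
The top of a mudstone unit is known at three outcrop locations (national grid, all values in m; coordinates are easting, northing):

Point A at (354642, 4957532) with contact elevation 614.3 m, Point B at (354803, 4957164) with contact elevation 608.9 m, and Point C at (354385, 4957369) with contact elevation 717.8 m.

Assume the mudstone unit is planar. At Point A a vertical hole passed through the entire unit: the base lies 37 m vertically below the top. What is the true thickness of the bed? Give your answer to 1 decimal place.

35.0 m

Let the plane be z = a·easting + b·northing + c.
Point B−Point A: 161a − 368b = −5.4;  Point C−Point A: −257a − 163b = 103.5.
Solving gives a = −0.32253, b = −0.12643.
|∇z| = √(a²+b²) = 0.34643, so dip δ = arctan(0.34643) = 19.11°.
True thickness = vertical thickness × cos δ = 37 × cos 19.11° = 35.0 m.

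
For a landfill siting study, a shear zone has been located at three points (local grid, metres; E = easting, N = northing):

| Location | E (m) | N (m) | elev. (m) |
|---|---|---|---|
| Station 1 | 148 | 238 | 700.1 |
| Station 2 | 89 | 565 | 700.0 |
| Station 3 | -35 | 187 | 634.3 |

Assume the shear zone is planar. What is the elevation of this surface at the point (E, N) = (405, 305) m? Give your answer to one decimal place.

Let the plane be z = a·E + b·N + c.
Station 2−Station 1: −59a + 327b = −0.1;  Station 3−Station 1: −183a − 51b = −65.8.
Solving gives a = 0.34243, b = 0.06148.
Then c = 700.1 − a·148 − b·238 = 634.79.
At (405, 305): z = 138.7 + 18.8 + 634.79 = 792.2 m.

792.2 m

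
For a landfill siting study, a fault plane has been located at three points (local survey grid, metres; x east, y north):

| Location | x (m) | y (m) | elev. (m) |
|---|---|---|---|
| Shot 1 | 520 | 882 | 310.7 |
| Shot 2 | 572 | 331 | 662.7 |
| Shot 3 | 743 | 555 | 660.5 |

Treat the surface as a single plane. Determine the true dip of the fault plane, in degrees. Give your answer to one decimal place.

42.9°

Two edge vectors: Shot 1→Shot 2 = (52, -551, 352), Shot 1→Shot 3 = (223, -327, 349.8).
Normal n = (Shot 1→Shot 2) × (Shot 1→Shot 3) = (-77635.8, 60306.4, 105869).
So ∂z/∂x = −n_x/n_z = 0.73332 and ∂z/∂y = −n_y/n_z = −0.56963.
Gradient magnitude |∇z| = √(a² + b²) = √(0.53776 + 0.32448) = 0.92857.
True dip = arctan(0.92857) = 42.9°, dipping toward NW (azimuth ≈ 308°).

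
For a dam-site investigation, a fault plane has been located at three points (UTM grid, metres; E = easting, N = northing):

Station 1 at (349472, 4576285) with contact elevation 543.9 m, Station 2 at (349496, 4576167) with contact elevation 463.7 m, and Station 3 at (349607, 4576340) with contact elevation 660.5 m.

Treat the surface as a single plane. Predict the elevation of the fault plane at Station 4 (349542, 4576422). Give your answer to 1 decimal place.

690.0 m

Two edge vectors: Station 1→Station 2 = (24, -118, -80.2), Station 1→Station 3 = (135, 55, 116.6).
Normal n = (Station 1→Station 2) × (Station 1→Station 3) = (-9347.8, -13625.4, 17250).
So ∂z/∂E = −n_x/n_z = 0.541901449 and ∂z/∂N = −n_y/n_z = 0.789878261.
Intercept c from Station 1: 543.9 − 189379.38 − 3614708.04 = −3803543.52.
At (349542, 4576422): z = 189417.3 + 3614816.3 − 3803543.52 = 690.0 m.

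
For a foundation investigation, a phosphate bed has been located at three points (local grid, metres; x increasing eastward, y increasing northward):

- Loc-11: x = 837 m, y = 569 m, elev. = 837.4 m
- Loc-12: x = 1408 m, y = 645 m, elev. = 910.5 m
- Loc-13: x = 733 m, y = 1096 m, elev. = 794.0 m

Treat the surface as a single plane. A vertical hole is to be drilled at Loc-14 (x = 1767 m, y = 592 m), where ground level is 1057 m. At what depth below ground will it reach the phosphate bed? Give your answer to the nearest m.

Let the plane be z = a·x + b·y + c.
Loc-12−Loc-11: 571a + 76b = 73.1;  Loc-13−Loc-11: −104a + 527b = −43.4.
Solving gives a = 0.13543, b = −0.05563.
Then c = 837.4 − a·837 − b·569 = 755.70.
At (1767, 592): z_contact = 239.3 − 32.9 + 755.70 = 962.1 m.
Depth below ground = 1057 − 962.1 = 95 m.

95 m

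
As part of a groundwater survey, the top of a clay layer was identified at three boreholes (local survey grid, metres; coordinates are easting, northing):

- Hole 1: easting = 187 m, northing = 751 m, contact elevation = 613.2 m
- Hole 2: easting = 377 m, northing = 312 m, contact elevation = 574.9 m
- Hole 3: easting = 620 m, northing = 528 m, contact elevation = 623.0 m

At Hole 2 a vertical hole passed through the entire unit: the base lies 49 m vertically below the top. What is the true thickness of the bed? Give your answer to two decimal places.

48.44 m

Two edge vectors: Hole 1→Hole 2 = (190, -439, -38.3), Hole 1→Hole 3 = (433, -223, 9.8).
Normal n = (Hole 1→Hole 2) × (Hole 1→Hole 3) = (-12843.1, -18445.9, 147717).
So ∂z/∂easting = −n_x/n_z = 0.08694 and ∂z/∂northing = −n_y/n_z = 0.12487.
|∇z| = √(a²+b²) = 0.15216, so dip δ = arctan(0.15216) = 8.65°.
True thickness = vertical thickness × cos δ = 49 × cos 8.65° = 48.44 m.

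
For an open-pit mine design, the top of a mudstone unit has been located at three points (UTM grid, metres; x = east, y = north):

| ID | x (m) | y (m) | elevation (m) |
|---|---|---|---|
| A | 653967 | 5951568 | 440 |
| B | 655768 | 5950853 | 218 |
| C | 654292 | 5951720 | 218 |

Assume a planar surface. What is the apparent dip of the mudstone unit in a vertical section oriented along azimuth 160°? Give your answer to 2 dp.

25.56°

Let the plane be z = a·x + b·y + c.
B−A: 1801a − 715b = −222;  C−A: 325a + 152b = −222.
Solving gives a = −0.38029, b = −0.64741.
Unit vector along 160° is (sin 160°, cos 160°) = (0.3420, -0.9397).
Slope in that direction = a·(0.3420) + b·(-0.9397) = 0.47830.
Apparent dip = arctan|0.47830| = 25.56° (true dip is 36.9°, so apparent ≤ true as expected).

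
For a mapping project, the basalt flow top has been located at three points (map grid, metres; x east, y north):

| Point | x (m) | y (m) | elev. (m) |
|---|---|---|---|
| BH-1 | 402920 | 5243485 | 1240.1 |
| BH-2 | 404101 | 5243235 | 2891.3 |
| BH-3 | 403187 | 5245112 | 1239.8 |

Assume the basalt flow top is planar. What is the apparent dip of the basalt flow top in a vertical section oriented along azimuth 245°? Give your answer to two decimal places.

Two edge vectors: BH-1→BH-2 = (1181, -250, 1651.2), BH-1→BH-3 = (267, 1627, -0.3).
Normal n = (BH-1→BH-2) × (BH-1→BH-3) = (-2686427.4, 441224.7, 1988237).
So ∂z/∂x = −n_x/n_z = 1.35116 and ∂z/∂y = −n_y/n_z = −0.22192.
Unit vector along 245° is (sin 245°, cos 245°) = (-0.9063, -0.4226).
Slope in that direction = a·(-0.9063) + b·(-0.4226) = −1.13078.
Apparent dip = arctan|1.13078| = 48.51° (true dip is 53.9°, so apparent ≤ true as expected).

48.51°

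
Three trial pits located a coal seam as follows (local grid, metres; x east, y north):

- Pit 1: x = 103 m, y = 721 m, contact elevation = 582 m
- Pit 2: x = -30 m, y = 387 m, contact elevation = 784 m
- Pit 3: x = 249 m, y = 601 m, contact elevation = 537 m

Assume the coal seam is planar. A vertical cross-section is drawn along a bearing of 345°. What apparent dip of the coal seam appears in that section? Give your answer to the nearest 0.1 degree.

Let the plane be z = a·x + b·y + c.
Pit 2−Pit 1: −133a − 334b = 202;  Pit 3−Pit 1: 146a − 120b = −45.
Solving gives a = −0.60673, b = −0.36319.
Unit vector along 345° is (sin 345°, cos 345°) = (-0.2588, 0.9659).
Slope in that direction = a·(-0.2588) + b·(0.9659) = −0.19378.
Apparent dip = arctan|0.19378| = 11.0° (true dip is 35.3°, so apparent ≤ true as expected).

11.0°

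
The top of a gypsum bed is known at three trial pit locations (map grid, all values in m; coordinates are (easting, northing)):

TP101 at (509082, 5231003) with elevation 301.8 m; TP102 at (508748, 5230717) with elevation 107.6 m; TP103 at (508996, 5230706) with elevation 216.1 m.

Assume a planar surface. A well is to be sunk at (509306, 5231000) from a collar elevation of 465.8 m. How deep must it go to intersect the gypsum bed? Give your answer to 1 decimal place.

64.9 m

Let the plane be z = a·E + b·N + c.
TP102−TP101: −334a − 286b = −194.2;  TP103−TP101: −86a − 297b = −85.7.
Solving gives a = 0.444588617, b = 0.159816091.
Then c = 301.8 − a·509082 − b·5231003 = −1062028.71.
At (509306, 5231000): z_contact = 226431.65 + 835997.97 − 1062028.71 = 400.91 m.
Depth below ground = 465.8 − 400.91 = 64.9 m.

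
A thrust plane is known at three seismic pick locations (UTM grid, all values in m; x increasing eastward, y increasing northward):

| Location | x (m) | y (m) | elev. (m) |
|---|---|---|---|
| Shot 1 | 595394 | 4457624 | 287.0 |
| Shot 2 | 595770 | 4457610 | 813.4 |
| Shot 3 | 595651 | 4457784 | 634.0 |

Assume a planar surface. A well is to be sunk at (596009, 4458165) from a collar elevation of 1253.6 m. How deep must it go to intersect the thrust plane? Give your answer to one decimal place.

Two edge vectors: Shot 1→Shot 2 = (376, -14, 526.4), Shot 1→Shot 3 = (257, 160, 347).
Normal n = (Shot 1→Shot 2) × (Shot 1→Shot 3) = (-89082, 4812.8, 63758).
So ∂z/∂x = −n_x/n_z = 1.397189372 and ∂z/∂y = −n_y/n_z = −0.075485429.
Intercept c from Shot 1: 287 − 831878.17 + 336485.66 = −495105.51.
At (596009, 4458165): z_contact = 832737.44 − 336526.50 − 495105.51 = 1105.43 m.
Depth below ground = 1253.6 − 1105.43 = 148.2 m.

148.2 m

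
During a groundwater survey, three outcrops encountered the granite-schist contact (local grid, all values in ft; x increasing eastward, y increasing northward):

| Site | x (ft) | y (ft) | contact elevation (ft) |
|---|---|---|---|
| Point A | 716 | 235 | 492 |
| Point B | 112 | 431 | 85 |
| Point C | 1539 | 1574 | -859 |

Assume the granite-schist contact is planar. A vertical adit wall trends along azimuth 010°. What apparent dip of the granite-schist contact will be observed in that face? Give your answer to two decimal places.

Let the plane be z = a·x + b·y + c.
Point B−Point A: −604a + 196b = −407;  Point C−Point A: 823a + 1339b = −1351.
Solving gives a = 0.28882, b = −1.18648.
Unit vector along 010° is (sin 10°, cos 10°) = (0.1736, 0.9848).
Slope in that direction = a·(0.1736) + b·(0.9848) = −1.11830.
Apparent dip = arctan|1.11830| = 48.20° (true dip is 50.7°, so apparent ≤ true as expected).

48.20°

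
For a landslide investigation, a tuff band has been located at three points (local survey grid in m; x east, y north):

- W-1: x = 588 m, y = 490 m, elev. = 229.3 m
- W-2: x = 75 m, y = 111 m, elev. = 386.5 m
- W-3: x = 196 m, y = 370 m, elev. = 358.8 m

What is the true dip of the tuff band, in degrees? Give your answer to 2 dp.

Let the plane be z = a·x + b·y + c.
W-2−W-1: −513a − 379b = 157.2;  W-3−W-1: −392a − 120b = 129.5.
Solving gives a = −0.34728, b = 0.05529.
Gradient magnitude |∇z| = √(a² + b²) = √(0.12061 + 0.00306) = 0.35166.
True dip = arctan(0.35166) = 19.37°, dipping toward E (azimuth ≈ 099°).

19.37°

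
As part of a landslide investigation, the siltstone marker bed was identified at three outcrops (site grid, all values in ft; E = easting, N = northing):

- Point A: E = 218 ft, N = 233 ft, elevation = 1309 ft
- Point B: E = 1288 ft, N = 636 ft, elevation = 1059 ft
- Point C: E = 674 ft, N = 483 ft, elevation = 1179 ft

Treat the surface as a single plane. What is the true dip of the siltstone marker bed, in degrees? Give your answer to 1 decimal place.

Two edge vectors: Point A→Point B = (1070, 403, -250), Point A→Point C = (456, 250, -130).
Normal n = (Point A→Point B) × (Point A→Point C) = (10110, 25100, 83732).
So ∂z/∂E = −n_x/n_z = −0.12074 and ∂z/∂N = −n_y/n_z = −0.29977.
Gradient magnitude |∇z| = √(a² + b²) = √(0.01458 + 0.08986) = 0.32317.
True dip = arctan(0.32317) = 17.9°, dipping toward NNE (azimuth ≈ 022°).

17.9°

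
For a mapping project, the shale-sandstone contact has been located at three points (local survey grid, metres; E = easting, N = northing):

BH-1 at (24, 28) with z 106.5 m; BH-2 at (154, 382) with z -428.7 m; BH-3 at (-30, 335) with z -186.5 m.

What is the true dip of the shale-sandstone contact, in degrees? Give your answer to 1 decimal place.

Two edge vectors: BH-1→BH-2 = (130, 354, -535.2), BH-1→BH-3 = (-54, 307, -293).
Normal n = (BH-1→BH-2) × (BH-1→BH-3) = (60584.4, 66990.8, 59026).
So ∂z/∂E = −n_x/n_z = −1.02640 and ∂z/∂N = −n_y/n_z = −1.13494.
Gradient magnitude |∇z| = √(a² + b²) = √(1.05350 + 1.28808) = 1.53022.
True dip = arctan(1.53022) = 56.8°, dipping toward NE (azimuth ≈ 042°).

56.8°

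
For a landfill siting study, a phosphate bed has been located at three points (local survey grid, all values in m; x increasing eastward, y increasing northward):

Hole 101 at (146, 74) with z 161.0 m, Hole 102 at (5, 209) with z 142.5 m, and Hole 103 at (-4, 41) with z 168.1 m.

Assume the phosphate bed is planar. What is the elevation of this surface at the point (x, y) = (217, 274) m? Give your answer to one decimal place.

Let the plane be z = a·x + b·y + c.
Hole 102−Hole 101: −141a + 135b = −18.5;  Hole 103−Hole 101: −150a − 33b = 7.1.
Solving gives a = −0.01397, b = −0.15163.
Then c = 161 − a·146 − b·74 = 174.26.
At (217, 274): z = −3.0 − 41.5 + 174.26 = 129.7 m.

129.7 m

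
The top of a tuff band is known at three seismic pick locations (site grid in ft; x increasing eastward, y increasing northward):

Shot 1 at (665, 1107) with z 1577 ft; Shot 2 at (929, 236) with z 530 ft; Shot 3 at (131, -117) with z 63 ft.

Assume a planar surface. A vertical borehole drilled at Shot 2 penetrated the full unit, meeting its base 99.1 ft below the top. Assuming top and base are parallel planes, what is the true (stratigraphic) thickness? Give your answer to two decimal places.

62.91 ft

Let the plane be z = a·x + b·y + c.
Shot 2−Shot 1: 264a − 871b = −1047;  Shot 3−Shot 1: −534a − 1224b = −1514.
Solving gives a = 0.04715, b = 1.21636.
|∇z| = √(a²+b²) = 1.21727, so dip δ = arctan(1.21727) = 50.60°.
True thickness = vertical thickness × cos δ = 99.1 × cos 50.60° = 62.91 ft.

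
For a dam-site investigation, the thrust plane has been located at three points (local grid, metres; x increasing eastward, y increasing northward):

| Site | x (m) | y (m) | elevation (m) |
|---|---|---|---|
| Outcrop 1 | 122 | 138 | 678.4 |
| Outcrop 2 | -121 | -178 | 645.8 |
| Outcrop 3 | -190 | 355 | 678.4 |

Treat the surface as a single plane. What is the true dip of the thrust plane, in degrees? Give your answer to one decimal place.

Let the plane be z = a·x + b·y + c.
Outcrop 2−Outcrop 1: −243a − 316b = −32.6;  Outcrop 3−Outcrop 1: −312a + 217b = 0.
Solving gives a = 0.04675, b = 0.06722.
Gradient magnitude |∇z| = √(a² + b²) = √(0.00219 + 0.00452) = 0.08187.
True dip = arctan(0.08187) = 4.7°, dipping toward SW (azimuth ≈ 215°).

4.7°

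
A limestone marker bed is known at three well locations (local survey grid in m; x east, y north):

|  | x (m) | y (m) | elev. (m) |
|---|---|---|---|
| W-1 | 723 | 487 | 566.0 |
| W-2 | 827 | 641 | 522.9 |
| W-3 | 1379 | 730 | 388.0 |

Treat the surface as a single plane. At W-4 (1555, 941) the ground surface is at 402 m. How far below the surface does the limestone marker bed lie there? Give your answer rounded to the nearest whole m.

81 m

Two edge vectors: W-1→W-2 = (104, 154, -43.1), W-1→W-3 = (656, 243, -178).
Normal n = (W-1→W-2) × (W-1→W-3) = (-16938.7, -9761.6, -75752).
So ∂z/∂x = −n_x/n_z = −0.22361 and ∂z/∂y = −n_y/n_z = −0.12886.
Intercept c from W-1: 566 + 161.67 + 62.76 = 790.42.
At (1555, 941): z_contact = −347.7 − 121.3 + 790.42 = 321.5 m.
Depth below ground = 402 − 321.5 = 81 m.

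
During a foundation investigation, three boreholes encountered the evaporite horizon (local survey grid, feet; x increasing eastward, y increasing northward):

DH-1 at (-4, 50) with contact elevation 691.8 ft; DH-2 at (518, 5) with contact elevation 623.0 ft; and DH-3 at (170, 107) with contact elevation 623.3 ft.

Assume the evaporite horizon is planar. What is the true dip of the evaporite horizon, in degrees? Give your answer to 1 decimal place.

33.4°

Let the plane be z = a·x + b·y + c.
DH-2−DH-1: 522a − 45b = −68.8;  DH-3−DH-1: 174a + 57b = −68.5.
Solving gives a = −0.18636, b = −0.63287.
Gradient magnitude |∇z| = √(a² + b²) = √(0.03473 + 0.40052) = 0.65974.
True dip = arctan(0.65974) = 33.4°, dipping toward NNE (azimuth ≈ 016°).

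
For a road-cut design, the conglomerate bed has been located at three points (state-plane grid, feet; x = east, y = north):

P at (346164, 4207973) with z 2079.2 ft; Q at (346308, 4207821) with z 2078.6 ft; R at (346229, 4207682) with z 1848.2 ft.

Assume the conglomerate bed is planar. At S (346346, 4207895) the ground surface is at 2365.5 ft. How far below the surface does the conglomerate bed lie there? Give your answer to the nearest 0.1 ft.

Two edge vectors: P→Q = (144, -152, -0.6), P→R = (65, -291, -231).
Normal n = (P→Q) × (P→R) = (34937.4, 33225, -32024).
So ∂z/∂x = −n_x/n_z = 1.090975518 and ∂z/∂y = −n_y/n_z = 1.037503123.
Intercept c from P: 2079.2 − 377656.45 − 4365785.13 = −4741362.38.
At (346346, 4207895): z_contact = 377855.01 + 4365704.20 − 4741362.38 = 2196.83 ft.
Depth below ground = 2365.5 − 2196.83 = 168.7 ft.

168.7 ft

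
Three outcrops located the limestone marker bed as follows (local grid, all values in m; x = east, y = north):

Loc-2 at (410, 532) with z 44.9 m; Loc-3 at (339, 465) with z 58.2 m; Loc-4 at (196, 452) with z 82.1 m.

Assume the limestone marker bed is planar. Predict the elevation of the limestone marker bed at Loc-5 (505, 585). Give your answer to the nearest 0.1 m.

28.0 m

Two edge vectors: Loc-2→Loc-3 = (-71, -67, 13.3), Loc-2→Loc-4 = (-214, -80, 37.2).
Normal n = (Loc-2→Loc-3) × (Loc-2→Loc-4) = (-1428.4, -205, -8658).
So ∂z/∂x = −n_x/n_z = −0.16498 and ∂z/∂y = −n_y/n_z = −0.02368.
Intercept c from Loc-2: 44.9 + 67.64 + 12.60 = 125.14.
At (505, 585): z = −83.3 − 13.9 + 125.14 = 28.0 m.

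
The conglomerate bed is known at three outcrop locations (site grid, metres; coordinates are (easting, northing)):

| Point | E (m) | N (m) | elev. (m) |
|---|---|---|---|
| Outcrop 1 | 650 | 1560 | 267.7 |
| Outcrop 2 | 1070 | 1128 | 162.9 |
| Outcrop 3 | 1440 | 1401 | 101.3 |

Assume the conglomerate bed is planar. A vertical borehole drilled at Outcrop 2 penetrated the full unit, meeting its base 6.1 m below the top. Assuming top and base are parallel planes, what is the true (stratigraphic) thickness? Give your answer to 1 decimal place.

Two edge vectors: Outcrop 1→Outcrop 2 = (420, -432, -104.8), Outcrop 1→Outcrop 3 = (790, -159, -166.4).
Normal n = (Outcrop 1→Outcrop 2) × (Outcrop 1→Outcrop 3) = (55221.6, -12904, 274500).
So ∂z/∂E = −n_x/n_z = −0.20117 and ∂z/∂N = −n_y/n_z = 0.04701.
|∇z| = √(a²+b²) = 0.20659, so dip δ = arctan(0.20659) = 11.67°.
True thickness = vertical thickness × cos δ = 6.1 × cos 11.67° = 6.0 m.

6.0 m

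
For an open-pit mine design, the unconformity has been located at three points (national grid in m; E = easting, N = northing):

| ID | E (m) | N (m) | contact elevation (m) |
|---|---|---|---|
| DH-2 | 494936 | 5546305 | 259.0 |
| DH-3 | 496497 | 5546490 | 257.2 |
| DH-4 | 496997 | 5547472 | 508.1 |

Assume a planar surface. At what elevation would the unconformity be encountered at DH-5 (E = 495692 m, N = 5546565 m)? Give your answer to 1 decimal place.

Let the plane be z = a·E + b·N + c.
DH-3−DH-2: 1561a + 185b = −1.8;  DH-4−DH-2: 2061a + 1167b = 249.1.
Solving gives a = −0.033451842, b = 0.272531488.
Then c = 259 − a·494936 − b·5546305 = −1494727.23.
At (495692, 5546565): z = −16581.8 + 1511613.6 − 1494727.23 = 304.6 m.

304.6 m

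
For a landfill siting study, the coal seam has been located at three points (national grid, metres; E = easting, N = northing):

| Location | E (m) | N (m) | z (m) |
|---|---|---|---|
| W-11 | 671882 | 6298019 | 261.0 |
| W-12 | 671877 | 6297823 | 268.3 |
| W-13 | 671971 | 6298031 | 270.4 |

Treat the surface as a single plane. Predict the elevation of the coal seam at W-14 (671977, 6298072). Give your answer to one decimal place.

Two edge vectors: W-11→W-12 = (-5, -196, 7.3), W-11→W-13 = (89, 12, 9.4).
Normal n = (W-11→W-12) × (W-11→W-13) = (-1930, 696.7, 17384).
So ∂z/∂E = −n_x/n_z = 0.111021629 and ∂z/∂N = −n_y/n_z = −0.040077082.
Intercept c from W-11: 261 − 74593.43 + 252406.23 = 178073.79.
At (671977, 6298072): z = 74604.0 − 252408.4 + 178073.79 = 269.4 m.

269.4 m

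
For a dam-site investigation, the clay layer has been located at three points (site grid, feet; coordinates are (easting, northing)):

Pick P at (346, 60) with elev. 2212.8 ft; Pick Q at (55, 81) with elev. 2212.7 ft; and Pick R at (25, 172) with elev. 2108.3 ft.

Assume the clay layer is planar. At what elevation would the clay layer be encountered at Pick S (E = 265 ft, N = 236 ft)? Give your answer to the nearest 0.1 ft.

2012.8 ft

Two edge vectors: Pick P→Pick Q = (-291, 21, -0.1), Pick P→Pick R = (-321, 112, -104.5).
Normal n = (Pick P→Pick Q) × (Pick P→Pick R) = (-2183.3, -30377.4, -25851).
So ∂z/∂E = −n_x/n_z = −0.08446 and ∂z/∂N = −n_y/n_z = −1.17510.
Intercept c from Pick P: 2212.8 + 29.22 + 70.51 = 2312.53.
At (265, 236): z = −22.4 − 277.3 + 2312.53 = 2012.8 ft.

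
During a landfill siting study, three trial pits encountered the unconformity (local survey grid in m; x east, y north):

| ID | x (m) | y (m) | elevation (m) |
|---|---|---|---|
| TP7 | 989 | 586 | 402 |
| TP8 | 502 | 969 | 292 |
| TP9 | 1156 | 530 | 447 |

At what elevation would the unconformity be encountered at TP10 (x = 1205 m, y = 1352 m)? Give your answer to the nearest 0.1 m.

Let the plane be z = a·x + b·y + c.
TP8−TP7: −487a + 383b = −110;  TP9−TP7: 167a − 56b = 45.
Solving gives a = 0.301862, b = 0.096623.
Then c = 402 − a·989 − b·586 = 46.84.
At (1205, 1352): z = 363.7 + 130.6 + 46.84 = 541.2 m.

541.2 m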